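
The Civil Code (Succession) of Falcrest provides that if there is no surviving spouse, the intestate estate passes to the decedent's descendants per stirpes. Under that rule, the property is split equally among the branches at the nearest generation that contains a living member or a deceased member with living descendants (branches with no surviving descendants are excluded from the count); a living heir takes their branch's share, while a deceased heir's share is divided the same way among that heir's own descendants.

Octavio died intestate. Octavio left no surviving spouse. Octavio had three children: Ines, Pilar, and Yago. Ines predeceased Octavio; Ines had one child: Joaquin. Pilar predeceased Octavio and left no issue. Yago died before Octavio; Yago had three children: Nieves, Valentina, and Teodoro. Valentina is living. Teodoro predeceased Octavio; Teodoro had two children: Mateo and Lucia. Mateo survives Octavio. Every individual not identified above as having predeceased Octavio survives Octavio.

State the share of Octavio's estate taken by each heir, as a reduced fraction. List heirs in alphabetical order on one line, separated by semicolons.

There is no surviving spouse, so the entire estate passes to Octavio's descendants per stirpes.
Pilar left no surviving issue, so that branch lapses and is disregarded.
The estate is divided into 2 equal shares of 1/2 among Ines, Yago.
Ines predeceased; the 1/2 allotted to Ines's branch passes to Ines's issue by representation.
Joaquin is the sole taker at this level and receives the full 1/2.
Yago predeceased; the 1/2 allotted to Yago's branch passes to Yago's issue by representation.
The 1/2 is divided into 3 equal shares of 1/6 among Nieves, Valentina, Teodoro.
Nieves is living and takes 1/6.
Valentina is living and takes 1/6.
Teodoro predeceased; the 1/6 allotted to Teodoro's branch passes to Teodoro's issue by representation.
The 1/6 is divided into 2 equal shares of 1/12 among Mateo, Lucia.
Mateo is living and takes 1/12.
Lucia is living and takes 1/12.

Joaquin 1/2; Lucia 1/12; Mateo 1/12; Nieves 1/6; Valentina 1/6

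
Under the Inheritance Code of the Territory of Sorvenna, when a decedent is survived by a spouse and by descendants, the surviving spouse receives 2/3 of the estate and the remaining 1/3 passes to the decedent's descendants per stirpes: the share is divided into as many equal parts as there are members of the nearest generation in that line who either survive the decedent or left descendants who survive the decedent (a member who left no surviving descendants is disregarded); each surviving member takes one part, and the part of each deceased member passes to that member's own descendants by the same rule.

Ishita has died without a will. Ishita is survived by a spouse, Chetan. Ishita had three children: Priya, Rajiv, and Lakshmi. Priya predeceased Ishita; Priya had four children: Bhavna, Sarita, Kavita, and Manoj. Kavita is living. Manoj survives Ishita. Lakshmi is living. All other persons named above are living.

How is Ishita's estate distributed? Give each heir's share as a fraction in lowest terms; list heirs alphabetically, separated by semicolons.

Bhavna 1/36; Chetan 2/3; Kavita 1/36; Lakshmi 1/9; Manoj 1/36; Rajiv 1/9; Sarita 1/36

Chetan, as surviving spouse, takes 2/3.
The remaining 1/3 passes to Ishita's descendants per stirpes.
The 1/3 is divided into 3 equal shares of 1/9 among Priya, Rajiv, Lakshmi.
Priya predeceased; the 1/9 allotted to Priya's branch passes to Priya's issue by representation.
The 1/9 is divided into 4 equal shares of 1/36 among Bhavna, Sarita, Kavita, Manoj.
Bhavna is living and takes 1/36.
Sarita is living and takes 1/36.
Kavita is living and takes 1/36.
Manoj is living and takes 1/36.
Rajiv is living and takes 1/9.
Lakshmi is living and takes 1/9.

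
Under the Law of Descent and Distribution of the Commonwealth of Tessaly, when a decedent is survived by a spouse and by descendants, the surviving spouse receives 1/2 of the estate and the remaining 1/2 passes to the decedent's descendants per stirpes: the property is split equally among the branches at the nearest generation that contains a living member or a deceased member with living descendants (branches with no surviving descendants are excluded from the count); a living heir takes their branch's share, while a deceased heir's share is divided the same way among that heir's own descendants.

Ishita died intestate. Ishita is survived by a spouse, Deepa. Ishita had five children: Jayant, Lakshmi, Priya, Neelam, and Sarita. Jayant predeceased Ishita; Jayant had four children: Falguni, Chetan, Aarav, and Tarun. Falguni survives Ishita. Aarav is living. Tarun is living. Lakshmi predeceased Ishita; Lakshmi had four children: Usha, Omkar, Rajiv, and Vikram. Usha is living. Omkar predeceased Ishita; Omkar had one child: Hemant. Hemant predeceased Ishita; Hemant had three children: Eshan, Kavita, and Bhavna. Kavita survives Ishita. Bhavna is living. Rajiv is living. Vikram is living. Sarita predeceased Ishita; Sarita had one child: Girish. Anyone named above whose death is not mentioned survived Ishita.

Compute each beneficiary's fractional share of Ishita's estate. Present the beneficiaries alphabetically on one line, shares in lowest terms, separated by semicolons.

Deepa, as surviving spouse, takes 1/2.
The remaining 1/2 passes to Ishita's descendants per stirpes.
The 1/2 is divided into 5 equal shares of 1/10 among Jayant, Lakshmi, Priya, Neelam, Sarita.
Jayant predeceased; the 1/10 allotted to Jayant's branch passes to Jayant's issue by representation.
The 1/10 is divided into 4 equal shares of 1/40 among Falguni, Chetan, Aarav, Tarun.
Falguni is living and takes 1/40.
Chetan is living and takes 1/40.
Aarav is living and takes 1/40.
Tarun is living and takes 1/40.
Lakshmi predeceased; the 1/10 allotted to Lakshmi's branch passes to Lakshmi's issue by representation.
The 1/10 is divided into 4 equal shares of 1/40 among Usha, Omkar, Rajiv, Vikram.
Usha is living and takes 1/40.
Omkar predeceased; the 1/40 allotted to Omkar's branch passes to Omkar's issue by representation.
Hemant's line is the sole branch at this level, so the full 1/40 passes to Hemant's issue by representation.
The 1/40 is divided into 3 equal shares of 1/120 among Eshan, Kavita, Bhavna.
Eshan is living and takes 1/120.
Kavita is living and takes 1/120.
Bhavna is living and takes 1/120.
Rajiv is living and takes 1/40.
Vikram is living and takes 1/40.
Priya is living and takes 1/10.
Neelam is living and takes 1/10.
Sarita predeceased; the 1/10 allotted to Sarita's branch passes to Sarita's issue by representation.
Girish is the sole taker at this level and receives the full 1/10.

Aarav 1/40; Bhavna 1/120; Chetan 1/40; Deepa 1/2; Eshan 1/120; Falguni 1/40; Girish 1/10; Kavita 1/120; Neelam 1/10; Priya 1/10; Rajiv 1/40; Tarun 1/40; Usha 1/40; Vikram 1/40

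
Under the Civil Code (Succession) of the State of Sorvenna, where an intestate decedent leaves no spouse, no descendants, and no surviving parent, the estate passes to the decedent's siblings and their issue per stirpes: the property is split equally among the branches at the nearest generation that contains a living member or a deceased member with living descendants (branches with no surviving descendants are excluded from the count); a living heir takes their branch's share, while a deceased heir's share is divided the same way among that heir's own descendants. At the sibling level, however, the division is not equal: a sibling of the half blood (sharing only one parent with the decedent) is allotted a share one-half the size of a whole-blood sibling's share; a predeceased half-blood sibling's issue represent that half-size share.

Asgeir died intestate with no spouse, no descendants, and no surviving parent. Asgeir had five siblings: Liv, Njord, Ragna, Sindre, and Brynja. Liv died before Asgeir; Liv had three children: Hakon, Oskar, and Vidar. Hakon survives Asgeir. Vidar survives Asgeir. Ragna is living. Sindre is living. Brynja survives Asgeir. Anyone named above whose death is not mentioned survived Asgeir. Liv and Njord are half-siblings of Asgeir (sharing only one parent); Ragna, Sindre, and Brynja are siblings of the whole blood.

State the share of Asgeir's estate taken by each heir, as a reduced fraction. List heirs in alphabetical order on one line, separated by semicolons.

Brynja 1/4; Hakon 1/24; Njord 1/8; Oskar 1/24; Ragna 1/4; Sindre 1/4; Vidar 1/24

No spouse, descendants, or parent survives, so the estate passes to Asgeir's siblings per stirpes.
Half-blood siblings count for one-half the weight of whole-blood siblings at the initial division.
Dividing 1 in proportion to weights (total weight 4): Liv (weight 1/2) → 1/8; Njord (weight 1/2) → 1/8; Ragna (weight 1) → 1/4; Sindre (weight 1) → 1/4; Brynja (weight 1) → 1/4.
Liv predeceased; the 1/8 allotted to Liv's branch passes to Liv's issue by representation.
The 1/8 is divided into 3 equal shares of 1/24 among Hakon, Oskar, Vidar.
Hakon is living and takes 1/24.
Oskar is living and takes 1/24.
Vidar is living and takes 1/24.
Njord is living and takes 1/8.
Ragna is living and takes 1/4.
Sindre is living and takes 1/4.
Brynja is living and takes 1/4.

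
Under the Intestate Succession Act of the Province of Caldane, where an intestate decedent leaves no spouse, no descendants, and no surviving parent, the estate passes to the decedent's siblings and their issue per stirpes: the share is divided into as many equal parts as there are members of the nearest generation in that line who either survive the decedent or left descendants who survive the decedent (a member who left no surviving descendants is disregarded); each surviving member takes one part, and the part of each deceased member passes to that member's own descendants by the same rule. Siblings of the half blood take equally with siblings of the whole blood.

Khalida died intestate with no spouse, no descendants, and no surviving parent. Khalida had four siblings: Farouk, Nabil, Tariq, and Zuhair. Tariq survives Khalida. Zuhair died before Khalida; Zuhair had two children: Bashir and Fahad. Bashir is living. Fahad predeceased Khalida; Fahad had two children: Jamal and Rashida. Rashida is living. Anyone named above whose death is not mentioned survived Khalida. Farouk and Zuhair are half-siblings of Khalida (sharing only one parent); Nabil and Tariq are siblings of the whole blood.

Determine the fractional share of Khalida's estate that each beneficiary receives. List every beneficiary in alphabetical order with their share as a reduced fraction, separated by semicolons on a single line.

No spouse, descendants, or parent survives, so the estate passes to Khalida's siblings per stirpes.
Half-blood and whole-blood siblings take equally under the stated rule.
The estate is divided into 4 equal shares of 1/4 among Farouk, Nabil, Tariq, Zuhair.
Farouk is living and takes 1/4.
Nabil is living and takes 1/4.
Tariq is living and takes 1/4.
Zuhair predeceased; the 1/4 allotted to Zuhair's branch passes to Zuhair's issue by representation.
The 1/4 is divided into 2 equal shares of 1/8 among Bashir, Fahad.
Bashir is living and takes 1/8.
Fahad predeceased; the 1/8 allotted to Fahad's branch passes to Fahad's issue by representation.
The 1/8 is divided into 2 equal shares of 1/16 among Jamal, Rashida.
Jamal is living and takes 1/16.
Rashida is living and takes 1/16.

Bashir 1/8; Farouk 1/4; Jamal 1/16; Nabil 1/4; Rashida 1/16; Tariq 1/4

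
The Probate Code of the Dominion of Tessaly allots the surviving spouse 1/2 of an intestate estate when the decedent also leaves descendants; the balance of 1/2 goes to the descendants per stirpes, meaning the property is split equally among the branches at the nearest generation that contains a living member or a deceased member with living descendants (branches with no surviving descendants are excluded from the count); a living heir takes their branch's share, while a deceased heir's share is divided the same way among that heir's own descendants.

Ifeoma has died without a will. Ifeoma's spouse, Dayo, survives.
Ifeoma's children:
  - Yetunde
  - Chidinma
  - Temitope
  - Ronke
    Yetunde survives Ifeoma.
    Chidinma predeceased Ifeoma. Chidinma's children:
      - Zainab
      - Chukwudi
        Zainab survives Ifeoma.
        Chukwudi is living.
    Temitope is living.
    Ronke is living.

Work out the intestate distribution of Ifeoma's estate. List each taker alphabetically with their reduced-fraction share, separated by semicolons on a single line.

Dayo, as surviving spouse, takes 1/2.
The remaining 1/2 passes to Ifeoma's descendants per stirpes.
The 1/2 is divided into 4 equal shares of 1/8 among Yetunde, Chidinma, Temitope, Ronke.
Yetunde is living and takes 1/8.
Chidinma predeceased; the 1/8 allotted to Chidinma's branch passes to Chidinma's issue by representation.
The 1/8 is divided into 2 equal shares of 1/16 among Zainab, Chukwudi.
Zainab is living and takes 1/16.
Chukwudi is living and takes 1/16.
Temitope is living and takes 1/8.
Ronke is living and takes 1/8.

Chukwudi 1/16; Dayo 1/2; Ronke 1/8; Temitope 1/8; Yetunde 1/8; Zainab 1/16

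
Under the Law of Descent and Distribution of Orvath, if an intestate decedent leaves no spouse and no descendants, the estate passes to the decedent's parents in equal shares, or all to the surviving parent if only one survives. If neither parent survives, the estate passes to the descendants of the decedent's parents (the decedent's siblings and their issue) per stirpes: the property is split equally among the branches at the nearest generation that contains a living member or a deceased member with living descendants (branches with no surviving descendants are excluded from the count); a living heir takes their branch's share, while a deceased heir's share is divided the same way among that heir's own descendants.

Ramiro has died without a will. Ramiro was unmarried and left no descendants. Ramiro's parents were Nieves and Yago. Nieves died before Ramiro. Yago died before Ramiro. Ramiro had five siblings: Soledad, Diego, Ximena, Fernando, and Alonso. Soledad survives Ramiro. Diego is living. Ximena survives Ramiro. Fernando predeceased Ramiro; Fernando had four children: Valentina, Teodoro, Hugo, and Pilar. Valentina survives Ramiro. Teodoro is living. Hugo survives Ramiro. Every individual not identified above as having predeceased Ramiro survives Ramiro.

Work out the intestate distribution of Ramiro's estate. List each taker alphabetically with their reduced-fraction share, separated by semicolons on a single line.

Neither parent survives and there are no descendants, so the estate passes to Ramiro's siblings and their issue per stirpes.
The estate is divided into 5 equal shares of 1/5 among Soledad, Diego, Ximena, Fernando, Alonso.
Soledad is living and takes 1/5.
Diego is living and takes 1/5.
Ximena is living and takes 1/5.
Fernando predeceased; the 1/5 allotted to Fernando's branch passes to Fernando's issue by representation.
The 1/5 is divided into 4 equal shares of 1/20 among Valentina, Teodoro, Hugo, Pilar.
Valentina is living and takes 1/20.
Teodoro is living and takes 1/20.
Hugo is living and takes 1/20.
Pilar is living and takes 1/20.
Alonso is living and takes 1/5.

Alonso 1/5; Diego 1/5; Hugo 1/20; Pilar 1/20; Soledad 1/5; Teodoro 1/20; Valentina 1/20; Ximena 1/5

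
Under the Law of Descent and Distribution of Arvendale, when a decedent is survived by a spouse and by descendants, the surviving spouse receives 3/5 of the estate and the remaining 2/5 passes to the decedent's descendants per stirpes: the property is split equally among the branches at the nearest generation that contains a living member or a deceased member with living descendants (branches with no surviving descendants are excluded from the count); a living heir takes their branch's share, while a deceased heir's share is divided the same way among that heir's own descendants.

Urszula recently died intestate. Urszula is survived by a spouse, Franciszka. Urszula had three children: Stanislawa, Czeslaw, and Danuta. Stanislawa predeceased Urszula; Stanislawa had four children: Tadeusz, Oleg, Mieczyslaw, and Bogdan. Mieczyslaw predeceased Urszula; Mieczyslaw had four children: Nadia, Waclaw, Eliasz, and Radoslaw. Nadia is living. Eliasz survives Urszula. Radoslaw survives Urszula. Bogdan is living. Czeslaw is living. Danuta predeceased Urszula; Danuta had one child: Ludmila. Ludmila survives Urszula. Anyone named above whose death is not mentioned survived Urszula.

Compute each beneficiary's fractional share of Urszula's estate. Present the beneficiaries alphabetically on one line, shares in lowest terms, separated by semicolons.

Franciszka, as surviving spouse, takes 3/5.
The remaining 2/5 passes to Urszula's descendants per stirpes.
The 2/5 is divided into 3 equal shares of 2/15 among Stanislawa, Czeslaw, Danuta.
Stanislawa predeceased; the 2/15 allotted to Stanislawa's branch passes to Stanislawa's issue by representation.
The 2/15 is divided into 4 equal shares of 1/30 among Tadeusz, Oleg, Mieczyslaw, Bogdan.
Tadeusz is living and takes 1/30.
Oleg is living and takes 1/30.
Mieczyslaw predeceased; the 1/30 allotted to Mieczyslaw's branch passes to Mieczyslaw's issue by representation.
The 1/30 is divided into 4 equal shares of 1/120 among Nadia, Waclaw, Eliasz, Radoslaw.
Nadia is living and takes 1/120.
Waclaw is living and takes 1/120.
Eliasz is living and takes 1/120.
Radoslaw is living and takes 1/120.
Bogdan is living and takes 1/30.
Czeslaw is living and takes 2/15.
Danuta predeceased; the 2/15 allotted to Danuta's branch passes to Danuta's issue by representation.
Ludmila is the sole taker at this level and receives the full 2/15.

Bogdan 1/30; Czeslaw 2/15; Eliasz 1/120; Franciszka 3/5; Ludmila 2/15; Nadia 1/120; Oleg 1/30; Radoslaw 1/120; Tadeusz 1/30; Waclaw 1/120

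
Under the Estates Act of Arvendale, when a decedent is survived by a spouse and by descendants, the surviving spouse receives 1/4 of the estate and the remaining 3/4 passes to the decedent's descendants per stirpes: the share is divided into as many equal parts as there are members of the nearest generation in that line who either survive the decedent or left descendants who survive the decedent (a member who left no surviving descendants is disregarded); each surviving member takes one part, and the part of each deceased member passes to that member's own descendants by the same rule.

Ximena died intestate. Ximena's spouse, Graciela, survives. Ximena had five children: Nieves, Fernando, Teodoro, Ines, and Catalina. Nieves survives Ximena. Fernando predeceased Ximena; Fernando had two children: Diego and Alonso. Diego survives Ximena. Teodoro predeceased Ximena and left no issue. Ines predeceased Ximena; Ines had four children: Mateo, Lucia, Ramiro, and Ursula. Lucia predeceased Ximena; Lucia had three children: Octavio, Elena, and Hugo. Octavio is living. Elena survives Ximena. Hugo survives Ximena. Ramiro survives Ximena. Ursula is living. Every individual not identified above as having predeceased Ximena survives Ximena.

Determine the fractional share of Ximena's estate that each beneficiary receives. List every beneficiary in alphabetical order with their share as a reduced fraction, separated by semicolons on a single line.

Alonso 3/32; Catalina 3/16; Diego 3/32; Elena 1/64; Graciela 1/4; Hugo 1/64; Mateo 3/64; Nieves 3/16; Octavio 1/64; Ramiro 3/64; Ursula 3/64

Graciela, as surviving spouse, takes 1/4.
The remaining 3/4 passes to Ximena's descendants per stirpes.
Teodoro left no surviving issue, so that branch lapses and is disregarded.
The 3/4 is divided into 4 equal shares of 3/16 among Nieves, Fernando, Ines, Catalina.
Nieves is living and takes 3/16.
Fernando predeceased; the 3/16 allotted to Fernando's branch passes to Fernando's issue by representation.
The 3/16 is divided into 2 equal shares of 3/32 among Diego, Alonso.
Diego is living and takes 3/32.
Alonso is living and takes 3/32.
Ines predeceased; the 3/16 allotted to Ines's branch passes to Ines's issue by representation.
The 3/16 is divided into 4 equal shares of 3/64 among Mateo, Lucia, Ramiro, Ursula.
Mateo is living and takes 3/64.
Lucia predeceased; the 3/64 allotted to Lucia's branch passes to Lucia's issue by representation.
The 3/64 is divided into 3 equal shares of 1/64 among Octavio, Elena, Hugo.
Octavio is living and takes 1/64.
Elena is living and takes 1/64.
Hugo is living and takes 1/64.
Ramiro is living and takes 3/64.
Ursula is living and takes 3/64.
Catalina is living and takes 3/16.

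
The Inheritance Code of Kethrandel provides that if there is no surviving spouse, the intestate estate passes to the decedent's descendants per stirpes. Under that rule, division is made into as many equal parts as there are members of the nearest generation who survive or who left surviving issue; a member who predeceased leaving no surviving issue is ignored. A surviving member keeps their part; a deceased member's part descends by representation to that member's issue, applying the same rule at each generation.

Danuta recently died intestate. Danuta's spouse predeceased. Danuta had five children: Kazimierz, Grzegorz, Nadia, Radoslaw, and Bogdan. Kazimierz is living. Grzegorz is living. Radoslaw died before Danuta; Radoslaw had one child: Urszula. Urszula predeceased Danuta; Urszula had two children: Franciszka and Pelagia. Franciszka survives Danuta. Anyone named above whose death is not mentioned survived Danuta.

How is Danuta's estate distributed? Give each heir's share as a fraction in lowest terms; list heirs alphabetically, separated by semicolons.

Bogdan 1/5; Franciszka 1/10; Grzegorz 1/5; Kazimierz 1/5; Nadia 1/5; Pelagia 1/10

There is no surviving spouse, so the entire estate passes to Danuta's descendants per stirpes.
The estate is divided into 5 equal shares of 1/5 among Kazimierz, Grzegorz, Nadia, Radoslaw, Bogdan.
Kazimierz is living and takes 1/5.
Grzegorz is living and takes 1/5.
Nadia is living and takes 1/5.
Radoslaw predeceased; the 1/5 allotted to Radoslaw's branch passes to Radoslaw's issue by representation.
Urszula's line is the sole branch at this level, so the full 1/5 passes to Urszula's issue by representation.
The 1/5 is divided into 2 equal shares of 1/10 among Franciszka, Pelagia.
Franciszka is living and takes 1/10.
Pelagia is living and takes 1/10.
Bogdan is living and takes 1/5.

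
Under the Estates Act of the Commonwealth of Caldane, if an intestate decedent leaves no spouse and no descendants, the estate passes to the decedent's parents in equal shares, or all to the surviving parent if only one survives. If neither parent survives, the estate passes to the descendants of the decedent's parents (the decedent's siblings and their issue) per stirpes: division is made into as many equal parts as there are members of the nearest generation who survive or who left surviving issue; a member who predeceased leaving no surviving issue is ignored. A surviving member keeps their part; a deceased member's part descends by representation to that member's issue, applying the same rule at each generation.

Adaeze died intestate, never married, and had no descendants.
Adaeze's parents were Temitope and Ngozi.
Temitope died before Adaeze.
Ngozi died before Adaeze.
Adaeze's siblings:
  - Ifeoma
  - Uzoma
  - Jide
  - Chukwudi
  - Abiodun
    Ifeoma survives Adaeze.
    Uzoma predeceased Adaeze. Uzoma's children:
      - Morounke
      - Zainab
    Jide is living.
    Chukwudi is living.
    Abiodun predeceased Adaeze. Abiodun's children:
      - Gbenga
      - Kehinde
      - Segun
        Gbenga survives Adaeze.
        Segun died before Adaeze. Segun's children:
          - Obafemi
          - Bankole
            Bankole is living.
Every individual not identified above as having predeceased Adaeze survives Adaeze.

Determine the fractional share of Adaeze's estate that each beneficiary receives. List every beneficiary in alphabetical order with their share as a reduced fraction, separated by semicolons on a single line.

Bankole 1/30; Chukwudi 1/5; Gbenga 1/15; Ifeoma 1/5; Jide 1/5; Kehinde 1/15; Morounke 1/10; Obafemi 1/30; Zainab 1/10

Neither parent survives and there are no descendants, so the estate passes to Adaeze's siblings and their issue per stirpes.
The estate is divided into 5 equal shares of 1/5 among Ifeoma, Uzoma, Jide, Chukwudi, Abiodun.
Ifeoma is living and takes 1/5.
Uzoma predeceased; the 1/5 allotted to Uzoma's branch passes to Uzoma's issue by representation.
The 1/5 is divided into 2 equal shares of 1/10 among Morounke, Zainab.
Morounke is living and takes 1/10.
Zainab is living and takes 1/10.
Jide is living and takes 1/5.
Chukwudi is living and takes 1/5.
Abiodun predeceased; the 1/5 allotted to Abiodun's branch passes to Abiodun's issue by representation.
The 1/5 is divided into 3 equal shares of 1/15 among Gbenga, Kehinde, Segun.
Gbenga is living and takes 1/15.
Kehinde is living and takes 1/15.
Segun predeceased; the 1/15 allotted to Segun's branch passes to Segun's issue by representation.
The 1/15 is divided into 2 equal shares of 1/30 among Obafemi, Bankole.
Obafemi is living and takes 1/30.
Bankole is living and takes 1/30.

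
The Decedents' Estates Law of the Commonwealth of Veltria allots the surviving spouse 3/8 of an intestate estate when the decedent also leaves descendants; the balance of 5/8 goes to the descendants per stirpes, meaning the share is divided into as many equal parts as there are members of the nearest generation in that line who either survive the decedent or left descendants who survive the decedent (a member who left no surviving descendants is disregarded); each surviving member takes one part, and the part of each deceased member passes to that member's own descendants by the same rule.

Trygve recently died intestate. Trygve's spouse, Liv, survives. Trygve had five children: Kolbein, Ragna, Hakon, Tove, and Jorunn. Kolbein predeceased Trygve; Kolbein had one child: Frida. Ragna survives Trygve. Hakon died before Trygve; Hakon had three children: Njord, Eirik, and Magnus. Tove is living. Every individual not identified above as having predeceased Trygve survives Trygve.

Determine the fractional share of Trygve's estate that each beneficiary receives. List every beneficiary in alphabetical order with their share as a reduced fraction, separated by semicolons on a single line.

Eirik 1/24; Frida 1/8; Jorunn 1/8; Liv 3/8; Magnus 1/24; Njord 1/24; Ragna 1/8; Tove 1/8

Liv, as surviving spouse, takes 3/8.
The remaining 5/8 passes to Trygve's descendants per stirpes.
The 5/8 is divided into 5 equal shares of 1/8 among Kolbein, Ragna, Hakon, Tove, Jorunn.
Kolbein predeceased; the 1/8 allotted to Kolbein's branch passes to Kolbein's issue by representation.
Frida is the sole taker at this level and receives the full 1/8.
Ragna is living and takes 1/8.
Hakon predeceased; the 1/8 allotted to Hakon's branch passes to Hakon's issue by representation.
The 1/8 is divided into 3 equal shares of 1/24 among Njord, Eirik, Magnus.
Njord is living and takes 1/24.
Eirik is living and takes 1/24.
Magnus is living and takes 1/24.
Tove is living and takes 1/8.
Jorunn is living and takes 1/8.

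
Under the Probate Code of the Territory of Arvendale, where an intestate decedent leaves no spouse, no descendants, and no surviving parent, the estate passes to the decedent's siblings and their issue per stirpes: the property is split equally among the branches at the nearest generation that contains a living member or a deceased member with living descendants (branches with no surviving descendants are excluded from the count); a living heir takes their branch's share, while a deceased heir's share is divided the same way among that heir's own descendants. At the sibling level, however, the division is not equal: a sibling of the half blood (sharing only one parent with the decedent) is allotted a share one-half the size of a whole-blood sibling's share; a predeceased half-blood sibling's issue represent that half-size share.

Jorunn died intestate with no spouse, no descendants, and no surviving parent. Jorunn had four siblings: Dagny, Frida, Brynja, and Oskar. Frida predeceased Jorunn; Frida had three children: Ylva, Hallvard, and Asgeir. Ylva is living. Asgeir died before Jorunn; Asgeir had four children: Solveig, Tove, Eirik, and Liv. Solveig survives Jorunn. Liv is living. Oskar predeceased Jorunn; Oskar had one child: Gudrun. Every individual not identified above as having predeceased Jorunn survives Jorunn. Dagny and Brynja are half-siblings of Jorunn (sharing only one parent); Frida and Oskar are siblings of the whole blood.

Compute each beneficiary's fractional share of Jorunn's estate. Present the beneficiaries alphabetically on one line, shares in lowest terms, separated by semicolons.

No spouse, descendants, or parent survives, so the estate passes to Jorunn's siblings per stirpes.
Half-blood siblings count for one-half the weight of whole-blood siblings at the initial division.
Dividing 1 in proportion to weights (total weight 3): Dagny (weight 1/2) → 1/6; Frida (weight 1) → 1/3; Brynja (weight 1/2) → 1/6; Oskar (weight 1) → 1/3.
Dagny is living and takes 1/6.
Frida predeceased; the 1/3 allotted to Frida's branch passes to Frida's issue by representation.
The 1/3 is divided into 3 equal shares of 1/9 among Ylva, Hallvard, Asgeir.
Ylva is living and takes 1/9.
Hallvard is living and takes 1/9.
Asgeir predeceased; the 1/9 allotted to Asgeir's branch passes to Asgeir's issue by representation.
The 1/9 is divided into 4 equal shares of 1/36 among Solveig, Tove, Eirik, Liv.
Solveig is living and takes 1/36.
Tove is living and takes 1/36.
Eirik is living and takes 1/36.
Liv is living and takes 1/36.
Brynja is living and takes 1/6.
Oskar predeceased; the 1/3 allotted to Oskar's branch passes to Oskar's issue by representation.
Gudrun is the sole taker at this level and receives the full 1/3.

Brynja 1/6; Dagny 1/6; Eirik 1/36; Gudrun 1/3; Hallvard 1/9; Liv 1/36; Solveig 1/36; Tove 1/36; Ylva 1/9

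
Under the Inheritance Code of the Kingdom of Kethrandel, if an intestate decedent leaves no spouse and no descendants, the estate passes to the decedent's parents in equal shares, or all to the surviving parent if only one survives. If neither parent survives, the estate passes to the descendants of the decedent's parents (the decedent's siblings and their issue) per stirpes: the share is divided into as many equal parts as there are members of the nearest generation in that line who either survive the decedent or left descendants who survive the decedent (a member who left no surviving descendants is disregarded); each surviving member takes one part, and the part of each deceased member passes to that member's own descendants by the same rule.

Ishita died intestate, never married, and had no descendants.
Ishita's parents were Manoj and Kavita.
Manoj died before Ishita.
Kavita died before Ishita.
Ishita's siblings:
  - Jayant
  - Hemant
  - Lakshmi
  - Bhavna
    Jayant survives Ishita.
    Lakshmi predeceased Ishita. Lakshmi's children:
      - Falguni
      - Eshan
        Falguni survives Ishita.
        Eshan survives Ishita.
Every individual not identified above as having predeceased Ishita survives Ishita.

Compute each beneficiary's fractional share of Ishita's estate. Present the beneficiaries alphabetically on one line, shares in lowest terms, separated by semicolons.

Bhavna 1/4; Eshan 1/8; Falguni 1/8; Hemant 1/4; Jayant 1/4

Neither parent survives and there are no descendants, so the estate passes to Ishita's siblings and their issue per stirpes.
The estate is divided into 4 equal shares of 1/4 among Jayant, Hemant, Lakshmi, Bhavna.
Jayant is living and takes 1/4.
Hemant is living and takes 1/4.
Lakshmi predeceased; the 1/4 allotted to Lakshmi's branch passes to Lakshmi's issue by representation.
The 1/4 is divided into 2 equal shares of 1/8 among Falguni, Eshan.
Falguni is living and takes 1/8.
Eshan is living and takes 1/8.
Bhavna is living and takes 1/4.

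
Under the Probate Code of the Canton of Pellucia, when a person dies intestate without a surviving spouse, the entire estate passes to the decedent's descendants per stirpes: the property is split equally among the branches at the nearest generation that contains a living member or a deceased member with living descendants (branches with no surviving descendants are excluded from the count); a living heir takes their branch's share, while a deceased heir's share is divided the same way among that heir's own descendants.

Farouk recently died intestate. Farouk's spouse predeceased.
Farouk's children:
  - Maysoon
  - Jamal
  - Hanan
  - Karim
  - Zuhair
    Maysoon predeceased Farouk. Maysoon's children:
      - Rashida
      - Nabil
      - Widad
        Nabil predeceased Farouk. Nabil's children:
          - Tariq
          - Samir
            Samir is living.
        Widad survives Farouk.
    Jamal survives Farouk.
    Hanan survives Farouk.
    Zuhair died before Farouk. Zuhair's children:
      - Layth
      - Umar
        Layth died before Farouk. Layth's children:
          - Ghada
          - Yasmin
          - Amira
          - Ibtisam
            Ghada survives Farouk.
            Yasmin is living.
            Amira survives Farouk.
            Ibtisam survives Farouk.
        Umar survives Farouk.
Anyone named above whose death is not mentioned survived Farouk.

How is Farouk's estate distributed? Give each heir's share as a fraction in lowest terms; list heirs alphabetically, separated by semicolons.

There is no surviving spouse, so the entire estate passes to Farouk's descendants per stirpes.
The estate is divided into 5 equal shares of 1/5 among Maysoon, Jamal, Hanan, Karim, Zuhair.
Maysoon predeceased; the 1/5 allotted to Maysoon's branch passes to Maysoon's issue by representation.
The 1/5 is divided into 3 equal shares of 1/15 among Rashida, Nabil, Widad.
Rashida is living and takes 1/15.
Nabil predeceased; the 1/15 allotted to Nabil's branch passes to Nabil's issue by representation.
The 1/15 is divided into 2 equal shares of 1/30 among Tariq, Samir.
Tariq is living and takes 1/30.
Samir is living and takes 1/30.
Widad is living and takes 1/15.
Jamal is living and takes 1/5.
Hanan is living and takes 1/5.
Karim is living and takes 1/5.
Zuhair predeceased; the 1/5 allotted to Zuhair's branch passes to Zuhair's issue by representation.
The 1/5 is divided into 2 equal shares of 1/10 among Layth, Umar.
Layth predeceased; the 1/10 allotted to Layth's branch passes to Layth's issue by representation.
The 1/10 is divided into 4 equal shares of 1/40 among Ghada, Yasmin, Amira, Ibtisam.
Ghada is living and takes 1/40.
Yasmin is living and takes 1/40.
Amira is living and takes 1/40.
Ibtisam is living and takes 1/40.
Umar is living and takes 1/10.

Amira 1/40; Ghada 1/40; Hanan 1/5; Ibtisam 1/40; Jamal 1/5; Karim 1/5; Rashida 1/15; Samir 1/30; Tariq 1/30; Umar 1/10; Widad 1/15; Yasmin 1/40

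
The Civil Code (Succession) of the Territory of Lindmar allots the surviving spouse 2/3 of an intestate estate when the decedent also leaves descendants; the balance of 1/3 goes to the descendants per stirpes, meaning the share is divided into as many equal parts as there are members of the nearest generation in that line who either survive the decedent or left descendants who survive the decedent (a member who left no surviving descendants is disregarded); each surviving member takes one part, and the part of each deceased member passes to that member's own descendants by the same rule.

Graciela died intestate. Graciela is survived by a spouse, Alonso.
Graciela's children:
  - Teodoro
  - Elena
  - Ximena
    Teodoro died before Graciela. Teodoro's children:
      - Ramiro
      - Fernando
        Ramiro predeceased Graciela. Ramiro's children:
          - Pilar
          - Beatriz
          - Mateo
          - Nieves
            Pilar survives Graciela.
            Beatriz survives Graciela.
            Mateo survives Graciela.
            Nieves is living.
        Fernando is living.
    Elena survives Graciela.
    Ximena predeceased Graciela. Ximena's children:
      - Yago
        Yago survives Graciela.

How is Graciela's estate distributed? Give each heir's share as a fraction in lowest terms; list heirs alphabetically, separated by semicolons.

Alonso, as surviving spouse, takes 2/3.
The remaining 1/3 passes to Graciela's descendants per stirpes.
The 1/3 is divided into 3 equal shares of 1/9 among Teodoro, Elena, Ximena.
Teodoro predeceased; the 1/9 allotted to Teodoro's branch passes to Teodoro's issue by representation.
The 1/9 is divided into 2 equal shares of 1/18 among Ramiro, Fernando.
Ramiro predeceased; the 1/18 allotted to Ramiro's branch passes to Ramiro's issue by representation.
The 1/18 is divided into 4 equal shares of 1/72 among Pilar, Beatriz, Mateo, Nieves.
Pilar is living and takes 1/72.
Beatriz is living and takes 1/72.
Mateo is living and takes 1/72.
Nieves is living and takes 1/72.
Fernando is living and takes 1/18.
Elena is living and takes 1/9.
Ximena predeceased; the 1/9 allotted to Ximena's branch passes to Ximena's issue by representation.
Yago is the sole taker at this level and receives the full 1/9.

Alonso 2/3; Beatriz 1/72; Elena 1/9; Fernando 1/18; Mateo 1/72; Nieves 1/72; Pilar 1/72; Yago 1/9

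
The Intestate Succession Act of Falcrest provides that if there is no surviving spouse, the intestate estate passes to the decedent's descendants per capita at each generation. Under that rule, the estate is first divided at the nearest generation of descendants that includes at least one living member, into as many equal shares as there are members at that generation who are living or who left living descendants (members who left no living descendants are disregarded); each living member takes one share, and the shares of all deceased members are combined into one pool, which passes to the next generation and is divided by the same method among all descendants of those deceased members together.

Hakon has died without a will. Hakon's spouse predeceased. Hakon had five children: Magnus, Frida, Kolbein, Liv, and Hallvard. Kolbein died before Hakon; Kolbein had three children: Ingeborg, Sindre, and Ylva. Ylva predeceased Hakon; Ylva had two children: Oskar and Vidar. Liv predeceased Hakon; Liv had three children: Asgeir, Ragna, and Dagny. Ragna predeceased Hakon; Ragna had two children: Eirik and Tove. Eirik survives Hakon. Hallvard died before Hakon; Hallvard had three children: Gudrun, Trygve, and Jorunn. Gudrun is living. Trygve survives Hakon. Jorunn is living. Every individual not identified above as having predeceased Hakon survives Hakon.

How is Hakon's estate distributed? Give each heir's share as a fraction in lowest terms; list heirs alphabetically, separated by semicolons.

Asgeir 1/15; Dagny 1/15; Eirik 1/30; Frida 1/5; Gudrun 1/15; Ingeborg 1/15; Jorunn 1/15; Magnus 1/5; Oskar 1/30; Sindre 1/15; Tove 1/30; Trygve 1/15; Vidar 1/30

There is no surviving spouse, so the entire estate passes to Hakon's descendants per capita at each generation.
At generation 1 (Magnus, Frida, Kolbein, Liv, Hallvard) there are 5 shares of (1)/5 = 1/5 each.
Living: Magnus and Frida — each takes 1/5.
Deceased: Kolbein, Liv, and Hallvard. Their combined 3/5 is pooled and carried to generation 2.
At generation 2 (Ingeborg, Sindre, Ylva, Asgeir, Ragna, Dagny, Gudrun, Trygve, Jorunn) there are 9 shares of (3/5)/9 = 1/15 each.
Living: Ingeborg, Sindre, Asgeir, Dagny, Gudrun, Trygve, and Jorunn — each takes 1/15.
Deceased: Ylva and Ragna. Their combined 2/15 is pooled and carried to generation 3.
At generation 3 (Oskar, Vidar, Eirik, Tove) there are 4 shares of (2/15)/4 = 1/30 each.
Living: Oskar, Vidar, Eirik, and Tove — each takes 1/30.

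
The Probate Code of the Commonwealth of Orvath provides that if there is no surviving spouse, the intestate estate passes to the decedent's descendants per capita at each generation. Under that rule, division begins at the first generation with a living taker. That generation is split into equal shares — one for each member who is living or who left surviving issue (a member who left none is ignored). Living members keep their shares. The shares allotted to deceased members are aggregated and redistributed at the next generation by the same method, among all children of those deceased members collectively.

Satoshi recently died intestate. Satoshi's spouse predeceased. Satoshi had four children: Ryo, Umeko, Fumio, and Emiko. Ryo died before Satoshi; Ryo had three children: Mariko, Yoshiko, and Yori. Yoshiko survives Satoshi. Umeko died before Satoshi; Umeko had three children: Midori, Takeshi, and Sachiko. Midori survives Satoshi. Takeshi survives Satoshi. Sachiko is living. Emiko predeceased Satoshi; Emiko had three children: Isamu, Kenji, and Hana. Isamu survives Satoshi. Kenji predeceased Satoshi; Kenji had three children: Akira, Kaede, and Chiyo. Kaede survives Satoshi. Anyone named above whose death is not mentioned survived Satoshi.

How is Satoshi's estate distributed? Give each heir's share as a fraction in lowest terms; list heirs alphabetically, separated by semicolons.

There is no surviving spouse, so the entire estate passes to Satoshi's descendants per capita at each generation.
At generation 1 (Ryo, Umeko, Fumio, Emiko) there are 4 shares of (1)/4 = 1/4 each.
Living: Fumio — each takes 1/4.
Deceased: Ryo, Umeko, and Emiko. Their combined 3/4 is pooled and carried to generation 2.
At generation 2 (Mariko, Yoshiko, Yori, Midori, Takeshi, Sachiko, Isamu, Kenji, Hana) there are 9 shares of (3/4)/9 = 1/12 each.
Living: Mariko, Yoshiko, Yori, Midori, Takeshi, Sachiko, Isamu, and Hana — each takes 1/12.
Deceased: Kenji. That 1/12 share is carried to generation 3.
At generation 3 (Akira, Kaede, Chiyo) there are 3 shares of (1/12)/3 = 1/36 each.
Living: Akira, Kaede, and Chiyo — each takes 1/36.

Akira 1/36; Chiyo 1/36; Fumio 1/4; Hana 1/12; Isamu 1/12; Kaede 1/36; Mariko 1/12; Midori 1/12; Sachiko 1/12; Takeshi 1/12; Yori 1/12; Yoshiko 1/12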